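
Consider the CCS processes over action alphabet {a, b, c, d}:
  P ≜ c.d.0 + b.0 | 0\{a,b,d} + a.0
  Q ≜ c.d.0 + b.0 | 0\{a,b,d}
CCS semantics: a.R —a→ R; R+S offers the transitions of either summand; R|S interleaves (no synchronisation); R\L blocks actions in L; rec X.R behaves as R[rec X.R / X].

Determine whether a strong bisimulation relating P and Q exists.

P ≁ Q

Reachable graph of P (4 states):
  p0 = c.d.0 + b.0 | 0\{a,b,d} + a.0 :: ··a··> p1, ··b··> p2, ··c··> p3
  p1 = 0 :: ·
  p2 = 0 | 0\{a,b,d} :: ·
  p3 = d.0 :: ··d··> p1
Reachable graph of Q (4 states):
  q0 = c.d.0 + b.0 | 0\{a,b,d} :: ··b··> q1, ··c··> q2
  q1 = 0 | 0\{a,b,d} :: ·
  q2 = d.0 :: ··d··> q3
  q3 = 0 :: ·
Bisimilarity quotient blocks:
  B0 = {p0}
  B1 = {p1, p2, q1, q3}
  B2 = {p3, q2}
  B3 = {q0}
p0 ∈ B0, q0 ∈ B3 → different blocks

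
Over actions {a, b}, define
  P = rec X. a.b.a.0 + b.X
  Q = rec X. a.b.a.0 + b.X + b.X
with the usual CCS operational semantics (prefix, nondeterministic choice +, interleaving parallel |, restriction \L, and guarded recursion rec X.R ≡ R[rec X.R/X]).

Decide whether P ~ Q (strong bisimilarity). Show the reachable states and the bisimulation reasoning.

YES

P's transition system — 4 states:
  p0 = rec X. a.b.a.0 + b.X ⊢ -a-> p1, -b-> p0
  p1 = b.a.0 ⊢ -b-> p2
  p2 = a.0 ⊢ -a-> p3
  p3 = 0 ⊢ ·
Q's transition system — 4 states:
  q0 = rec X. a.b.a.0 + b.X + b.X ⊢ -a-> q1, -b-> q0
  q1 = b.a.0 ⊢ -b-> q2
  q2 = a.0 ⊢ -a-> q3
  q3 = 0 ⊢ ·
Partition-refinement fixed point:
  B0 = {p0, q0}
  B1 = {p1, q1}
  B2 = {p2, q2}
  B3 = {p3, q3}
p0 ∈ B0, q0 ∈ B0 → same block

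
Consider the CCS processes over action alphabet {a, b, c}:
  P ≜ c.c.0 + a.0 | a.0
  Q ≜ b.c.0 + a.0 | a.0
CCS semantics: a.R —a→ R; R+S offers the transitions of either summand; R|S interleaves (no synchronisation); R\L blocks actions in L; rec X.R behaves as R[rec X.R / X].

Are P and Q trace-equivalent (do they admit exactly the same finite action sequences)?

traces(P) ≠ traces(Q) — witness ⟨c⟩

P's transition system — 6 states:
  p0 = c.c.0 + a.0 | a.0 → —a→ p1, —a→ p2, —c→ p3
  p1 = 0 | a.0 → —a→ p4
  p2 = a.0 | 0 → —a→ p4
  p3 = c.0 → —c→ p5
  p4 = 0 | 0 → stopped
  p5 = 0 → stopped
Q's transition system — 6 states:
  q0 = b.c.0 + a.0 | a.0 → —a→ q1, —a→ q2, —b→ q3
  q1 = 0 | a.0 → —a→ q4
  q2 = a.0 | 0 → —a→ q4
  q3 = c.0 → —c→ q5
  q4 = 0 | 0 → stopped
  q5 = 0 → stopped
Executing c from P (initial set {p0}):
  after c @ step 1: {p3}
  ✓ P
Executing c from Q (initial set {q0}):
  after c @ step 1: no successor for Q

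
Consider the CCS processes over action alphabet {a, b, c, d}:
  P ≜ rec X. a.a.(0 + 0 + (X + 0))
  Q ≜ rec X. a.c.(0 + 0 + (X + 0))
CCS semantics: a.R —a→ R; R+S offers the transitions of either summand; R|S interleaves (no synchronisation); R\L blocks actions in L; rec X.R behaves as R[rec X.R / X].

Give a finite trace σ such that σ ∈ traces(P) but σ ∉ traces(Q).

P's transition system — 3 states:
  m0 = rec X. a.a.(0 + 0 + (X + 0)) has moves ··a··> m1
  m1 = a.(0 + 0 + ((rec X. a.a.(0 + 0 + (X + 0))) + 0)) has moves ··a··> m2
  m2 = 0 + 0 + ((rec X. a.a.(0 + 0 + (X + 0))) + 0) has moves ··a··> m1
Q's transition system — 3 states:
  n0 = rec X. a.c.(0 + 0 + (X + 0)) has moves ··a··> n1
  n1 = c.(0 + 0 + ((rec X. a.c.(0 + 0 + (X + 0))) + 0)) has moves ··c··> n2
  n2 = 0 + 0 + ((rec X. a.c.(0 + 0 + (X + 0))) + 0) has moves ··a··> n1
Trace ⟨aa⟩ through P, begin at {m0}:
  after a @ step 1: {m1}
  after a @ step 2: {m2}
  ✓ P
Trace ⟨aa⟩ through Q, begin at {n0}:
  after a @ step 1: {n1}
  after a @ step 2: ∅  — Q cannot continue

aa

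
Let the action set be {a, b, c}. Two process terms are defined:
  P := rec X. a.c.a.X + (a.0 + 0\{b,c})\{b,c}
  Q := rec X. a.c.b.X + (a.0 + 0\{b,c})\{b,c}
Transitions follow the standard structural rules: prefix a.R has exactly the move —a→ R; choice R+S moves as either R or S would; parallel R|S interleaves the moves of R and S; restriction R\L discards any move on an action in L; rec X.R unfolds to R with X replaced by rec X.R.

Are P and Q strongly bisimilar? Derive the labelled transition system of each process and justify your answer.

Reachable graph of P (4 states):
  s0 = rec X. a.c.a.X + (a.0 + 0\{b,c})\{b,c} | ··a··> s1, ··a··> s2
  s1 = 0\{b,c} | stopped
  s2 = c.a.(rec X. a.c.a.X + (a.0 + 0\{b,c})\{b,c}) | ··c··> s3
  s3 = a.(rec X. a.c.a.X + (a.0 + 0\{b,c})\{b,c}) | ··a··> s0
Reachable graph of Q (4 states):
  t0 = rec X. a.c.b.X + (a.0 + 0\{b,c})\{b,c} | ··a··> t1, ··a··> t2
  t1 = 0\{b,c} | stopped
  t2 = c.b.(rec X. a.c.b.X + (a.0 + 0\{b,c})\{b,c}) | ··c··> t3
  t3 = b.(rec X. a.c.b.X + (a.0 + 0\{b,c})\{b,c}) | ··b··> t0
Partition-refinement fixed point:
  B0 = {s0}
  B1 = {s1, t1}
  B2 = {s2}
  B3 = {s3}
  B4 = {t0}
  B5 = {t2}
  B6 = {t3}
s0 ∈ B0, t0 ∈ B4 → different blocks

not bisimilar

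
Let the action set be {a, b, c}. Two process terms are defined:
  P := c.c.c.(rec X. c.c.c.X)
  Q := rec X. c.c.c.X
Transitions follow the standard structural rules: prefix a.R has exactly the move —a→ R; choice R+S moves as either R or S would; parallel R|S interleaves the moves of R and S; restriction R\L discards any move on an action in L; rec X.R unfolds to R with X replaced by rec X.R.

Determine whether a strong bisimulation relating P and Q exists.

P's transition system — 4 states:
  p0 = c.c.c.(rec X. c.c.c.X) has moves ··c··> p1
  p1 = c.c.(rec X. c.c.c.X) has moves ··c··> p2
  p2 = c.(rec X. c.c.c.X) has moves ··c··> p3
  p3 = rec X. c.c.c.X has moves ··c··> p1
Q's transition system — 3 states:
  q0 = rec X. c.c.c.X has moves ··c··> q1
  q1 = c.c.(rec X. c.c.c.X) has moves ··c··> q2
  q2 = c.(rec X. c.c.c.X) has moves ··c··> q0
Partition-refinement fixed point:
  B0 = {p0, p1, p2, p3, q0, q1, q2}
p0 ∈ B0, q0 ∈ B0 → same block

P ~ Q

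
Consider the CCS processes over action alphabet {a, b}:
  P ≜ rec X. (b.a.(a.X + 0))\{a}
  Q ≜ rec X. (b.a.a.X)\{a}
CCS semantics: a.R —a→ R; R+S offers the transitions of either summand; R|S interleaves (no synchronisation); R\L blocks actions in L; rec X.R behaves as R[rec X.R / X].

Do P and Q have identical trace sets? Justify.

traces(P) = traces(Q)

Reachable graph of P (2 states):
  u0 = rec X. (b.a.(a.X + 0))\{a} → —b→ u1
  u1 = (a.(a.(rec X. (b.a.(a.X + 0))\{a}) + 0))\{a} → (no moves)
Reachable graph of Q (2 states):
  v0 = rec X. (b.a.a.X)\{a} → —b→ v1
  v1 = (a.a.(rec X. (b.a.a.X)\{a}))\{a} → (no moves)
Partition-refinement fixed point:
  B0 = {u0, v0}
  B1 = {u1, v1}
u0 ∈ B0, v0 ∈ B0 → same block
Bisimilar ⇒ trace-equivalent.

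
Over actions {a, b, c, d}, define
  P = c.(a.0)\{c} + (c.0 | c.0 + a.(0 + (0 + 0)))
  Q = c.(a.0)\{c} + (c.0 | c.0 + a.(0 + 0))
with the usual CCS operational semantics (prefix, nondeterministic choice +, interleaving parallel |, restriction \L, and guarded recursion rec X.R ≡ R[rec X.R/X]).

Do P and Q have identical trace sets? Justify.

LTS(P): 7 reachable states
  m0 = c.(a.0)\{c} + (c.0 | c.0 + a.(0 + (0 + 0))) | -a-> m1, -c-> m2, -c-> m3, -c-> m4
  m1 = 0 + (0 + 0) | deadlocked
  m2 = (a.0)\{c} | -a-> m5
  m3 = 0 | c.0 | -c-> m6
  m4 = c.0 | 0 | -c-> m6
  m5 = 0\{c} | deadlocked
  m6 = 0 | 0 | deadlocked
LTS(Q): 7 reachable states
  n0 = c.(a.0)\{c} + (c.0 | c.0 + a.(0 + 0)) | -a-> n1, -c-> n2, -c-> n3, -c-> n4
  n1 = 0 + 0 | deadlocked
  n2 = (a.0)\{c} | -a-> n5
  n3 = 0 | c.0 | -c-> n6
  n4 = c.0 | 0 | -c-> n6
  n5 = 0\{c} | deadlocked
  n6 = 0 | 0 | deadlocked
Bisimilarity quotient blocks:
  B0 = {m0, n0}
  B1 = {m1, m5, m6, n1, n5, n6}
  B2 = {m3, m4, n3, n4}
  B3 = {m2, n2}
m0 ∈ B0, n0 ∈ B0 → same block
Bisimilar ⇒ trace-equivalent.

trace-equivalent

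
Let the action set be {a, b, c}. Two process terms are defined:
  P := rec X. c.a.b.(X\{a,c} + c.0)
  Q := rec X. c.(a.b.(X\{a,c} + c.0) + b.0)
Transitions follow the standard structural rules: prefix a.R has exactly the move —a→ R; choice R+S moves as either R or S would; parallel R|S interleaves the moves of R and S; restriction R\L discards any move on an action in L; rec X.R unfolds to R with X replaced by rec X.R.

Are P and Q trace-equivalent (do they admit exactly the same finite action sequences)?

LTS(P): 5 reachable states
  u0 = rec X. c.a.b.(X\{a,c} + c.0) ⊢ -c-> u1
  u1 = a.b.((rec X. c.a.b.(X\{a,c} + c.0))\{a,c} + c.0) ⊢ -a-> u2
  u2 = b.((rec X. c.a.b.(X\{a,c} + c.0))\{a,c} + c.0) ⊢ -b-> u3
  u3 = (rec X. c.a.b.(X\{a,c} + c.0))\{a,c} + c.0 ⊢ -c-> u4
  u4 = 0 ⊢ stopped
LTS(Q): 5 reachable states
  v0 = rec X. c.(a.b.(X\{a,c} + c.0) + b.0) ⊢ -c-> v1
  v1 = a.b.((rec X. c.(a.b.(X\{a,c} + c.0) + b.0))\{a,c} + c.0) + b.0 ⊢ -a-> v2, -b-> v3
  v2 = b.((rec X. c.(a.b.(X\{a,c} + c.0) + b.0))\{a,c} + c.0) ⊢ -b-> v4
  v3 = 0 ⊢ stopped
  v4 = (rec X. c.(a.b.(X\{a,c} + c.0) + b.0))\{a,c} + c.0 ⊢ -c-> v3
Executing cb from Q (initial set {v0}):
  [1] c ⇒ {v1}
  [2] b ⇒ {v3}
  Q completes σ.
Executing cb from P (initial set {u0}):
  [1] c ⇒ {u1}
  [2] b ⇒ ∅  — P cannot continue

trace-distinct — witness ⟨cb⟩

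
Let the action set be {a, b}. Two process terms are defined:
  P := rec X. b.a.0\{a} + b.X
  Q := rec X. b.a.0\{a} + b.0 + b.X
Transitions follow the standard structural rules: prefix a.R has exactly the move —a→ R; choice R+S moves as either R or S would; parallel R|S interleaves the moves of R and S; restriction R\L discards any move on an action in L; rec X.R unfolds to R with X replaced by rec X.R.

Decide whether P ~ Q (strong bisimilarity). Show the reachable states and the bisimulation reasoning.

NO

LTS(P): 3 reachable states
  p0 = rec X. b.a.0\{a} + b.X :: --b--▸ p0, --b--▸ p1
  p1 = a.0\{a} :: --a--▸ p2
  p2 = 0\{a} :: stopped
LTS(Q): 4 reachable states
  q0 = rec X. b.a.0\{a} + b.0 + b.X :: --b--▸ q0, --b--▸ q1, --b--▸ q2
  q1 = 0 :: stopped
  q2 = a.0\{a} :: --a--▸ q3
  q3 = 0\{a} :: stopped
Bisimilarity quotient blocks:
  B0 = {p0}
  B1 = {p1, q2}
  B2 = {p2, q1, q3}
  B3 = {q0}
p0 ∈ B0, q0 ∈ B3 → different blocks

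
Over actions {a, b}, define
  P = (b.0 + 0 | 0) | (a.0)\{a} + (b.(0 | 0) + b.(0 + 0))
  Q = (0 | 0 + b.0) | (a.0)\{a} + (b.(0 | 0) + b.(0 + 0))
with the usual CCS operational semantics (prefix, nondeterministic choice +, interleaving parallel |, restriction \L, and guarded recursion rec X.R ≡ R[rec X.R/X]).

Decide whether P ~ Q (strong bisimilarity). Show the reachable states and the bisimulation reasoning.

Reachable graph of P (4 states):
  m0 = (b.0 + 0 | 0) | (a.0)\{a} + (b.(0 | 0) + b.(0 + 0)) → -b-> m1, -b-> m2, -b-> m3
  m1 = 0 + 0 → ∅
  m2 = 0 | (a.0)\{a} → ∅
  m3 = 0 | 0 → ∅
Reachable graph of Q (4 states):
  n0 = (0 | 0 + b.0) | (a.0)\{a} + (b.(0 | 0) + b.(0 + 0)) → -b-> n1, -b-> n2, -b-> n3
  n1 = 0 + 0 → ∅
  n2 = 0 | (a.0)\{a} → ∅
  n3 = 0 | 0 → ∅
Partition-refinement fixed point:
  B0 = {m0, n0}
  B1 = {m1, m2, m3, n1, n2, n3}
m0 ∈ B0, n0 ∈ B0 → same block

P ~ Q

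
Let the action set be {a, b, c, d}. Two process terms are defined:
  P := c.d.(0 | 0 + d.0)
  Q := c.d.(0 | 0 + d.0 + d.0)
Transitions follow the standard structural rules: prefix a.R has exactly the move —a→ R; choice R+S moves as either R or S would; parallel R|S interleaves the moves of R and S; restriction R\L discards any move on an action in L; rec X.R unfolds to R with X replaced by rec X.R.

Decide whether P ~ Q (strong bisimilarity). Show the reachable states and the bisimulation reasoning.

bisimilar

Reachable graph of P (4 states):
  m0 = c.d.(0 | 0 + d.0) → -c-> m1
  m1 = d.(0 | 0 + d.0) → -d-> m2
  m2 = 0 | 0 + d.0 → -d-> m3
  m3 = 0 → stopped
Reachable graph of Q (4 states):
  n0 = c.d.(0 | 0 + d.0 + d.0) → -c-> n1
  n1 = d.(0 | 0 + d.0 + d.0) → -d-> n2
  n2 = 0 | 0 + d.0 + d.0 → -d-> n3
  n3 = 0 → stopped
Partition-refinement fixed point:
  B0 = {m0, n0}
  B1 = {m1, n1}
  B2 = {m2, n2}
  B3 = {m3, n3}
m0 ∈ B0, n0 ∈ B0 → same block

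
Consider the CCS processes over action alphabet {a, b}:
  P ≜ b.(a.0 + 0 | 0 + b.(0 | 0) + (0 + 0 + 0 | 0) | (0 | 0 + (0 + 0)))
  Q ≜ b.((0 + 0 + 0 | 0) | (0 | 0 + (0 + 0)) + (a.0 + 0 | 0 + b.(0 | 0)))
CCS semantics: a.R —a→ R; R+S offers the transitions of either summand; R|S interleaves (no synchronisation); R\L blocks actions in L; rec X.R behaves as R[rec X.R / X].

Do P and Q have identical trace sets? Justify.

Reachable graph of P (4 states):
  s0 = b.(a.0 + 0 | 0 + b.(0 | 0) + (0 + 0 + 0 | 0) | (0 | 0 + (0 + 0))) ⊢ ··b··> s1
  s1 = a.0 + 0 | 0 + b.(0 | 0) + (0 + 0 + 0 | 0) | (0 | 0 + (0 + 0)) ⊢ ··a··> s2, ··b··> s3
  s2 = 0 ⊢ ∅
  s3 = 0 | 0 ⊢ ∅
Reachable graph of Q (4 states):
  t0 = b.((0 + 0 + 0 | 0) | (0 | 0 + (0 + 0)) + (a.0 + 0 | 0 + b.(0 | 0))) ⊢ ··b··> t1
  t1 = (0 + 0 + 0 | 0) | (0 | 0 + (0 + 0)) + (a.0 + 0 | 0 + b.(0 | 0)) ⊢ ··a··> t2, ··b··> t3
  t2 = 0 ⊢ ∅
  t3 = 0 | 0 ⊢ ∅
Partition-refinement fixed point:
  B0 = {s0, t0}
  B1 = {s1, t1}
  B2 = {s2, s3, t2, t3}
s0 ∈ B0, t0 ∈ B0 → same block
Bisimilar ⇒ trace-equivalent.

YES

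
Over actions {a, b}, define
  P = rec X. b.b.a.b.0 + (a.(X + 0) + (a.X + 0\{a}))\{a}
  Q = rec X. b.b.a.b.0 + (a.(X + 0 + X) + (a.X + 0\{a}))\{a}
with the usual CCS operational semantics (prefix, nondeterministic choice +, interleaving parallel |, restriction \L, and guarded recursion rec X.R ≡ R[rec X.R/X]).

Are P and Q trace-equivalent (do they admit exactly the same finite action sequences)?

traces(P) = traces(Q)

P's transition system — 5 states:
  m0 = rec X. b.b.a.b.0 + (a.(X + 0) + (a.X + 0\{a}))\{a} :: ··b··> m1
  m1 = b.a.b.0 :: ··b··> m2
  m2 = a.b.0 :: ··a··> m3
  m3 = b.0 :: ··b··> m4
  m4 = 0 :: ∅
Q's transition system — 5 states:
  n0 = rec X. b.b.a.b.0 + (a.(X + 0 + X) + (a.X + 0\{a}))\{a} :: ··b··> n1
  n1 = b.a.b.0 :: ··b··> n2
  n2 = a.b.0 :: ··a··> n3
  n3 = b.0 :: ··b··> n4
  n4 = 0 :: ∅
Partition-refinement fixed point:
  B0 = {m0, n0}
  B1 = {m1, n1}
  B2 = {m2, n2}
  B3 = {m3, n3}
  B4 = {m4, n4}
m0 ∈ B0, n0 ∈ B0 → same block
Bisimilar ⇒ trace-equivalent.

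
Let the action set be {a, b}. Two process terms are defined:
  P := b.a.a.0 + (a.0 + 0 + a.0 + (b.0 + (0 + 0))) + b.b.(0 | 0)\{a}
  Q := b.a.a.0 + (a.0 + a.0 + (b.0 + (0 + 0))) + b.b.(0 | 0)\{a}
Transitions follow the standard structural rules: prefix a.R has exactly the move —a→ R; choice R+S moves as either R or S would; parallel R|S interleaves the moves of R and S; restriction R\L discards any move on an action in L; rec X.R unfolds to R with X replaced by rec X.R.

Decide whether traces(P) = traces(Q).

YES

Reachable graph of P (6 states):
  p0 = b.a.a.0 + (a.0 + 0 + a.0 + (b.0 + (0 + 0))) + b.b.(0 | 0)\{a} | ··a··> p1, ··b··> p1, ··b··> p2, ··b··> p3
  p1 = 0 | (no moves)
  p2 = a.a.0 | ··a··> p4
  p3 = b.(0 | 0)\{a} | ··b··> p5
  p4 = a.0 | ··a··> p1
  p5 = (0 | 0)\{a} | (no moves)
Reachable graph of Q (6 states):
  q0 = b.a.a.0 + (a.0 + a.0 + (b.0 + (0 + 0))) + b.b.(0 | 0)\{a} | ··a··> q1, ··b··> q1, ··b··> q2, ··b··> q3
  q1 = 0 | (no moves)
  q2 = a.a.0 | ··a··> q4
  q3 = b.(0 | 0)\{a} | ··b··> q5
  q4 = a.0 | ··a··> q1
  q5 = (0 | 0)\{a} | (no moves)
Coarsest stable partition (strong bisimilarity classes):
  B0 = {p0, q0}
  B1 = {p1, p5, q1, q5}
  B2 = {p3, q3}
  B3 = {p2, q2}
  B4 = {p4, q4}
p0 ∈ B0, q0 ∈ B0 → same block
Bisimilar ⇒ trace-equivalent.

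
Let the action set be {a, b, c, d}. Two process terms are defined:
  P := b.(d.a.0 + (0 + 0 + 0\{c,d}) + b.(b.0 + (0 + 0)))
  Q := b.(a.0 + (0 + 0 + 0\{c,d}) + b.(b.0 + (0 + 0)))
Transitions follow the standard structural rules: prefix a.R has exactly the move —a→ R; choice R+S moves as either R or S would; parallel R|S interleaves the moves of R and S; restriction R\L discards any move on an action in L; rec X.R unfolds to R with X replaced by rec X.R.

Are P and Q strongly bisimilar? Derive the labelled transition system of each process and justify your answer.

NO

P's transition system — 5 states:
  s0 = b.(d.a.0 + (0 + 0 + 0\{c,d}) + b.(b.0 + (0 + 0))) | =b=> s1
  s1 = d.a.0 + (0 + 0 + 0\{c,d}) + b.(b.0 + (0 + 0)) | =b=> s2, =d=> s3
  s2 = b.0 + (0 + 0) | =b=> s4
  s3 = a.0 | =a=> s4
  s4 = 0 | deadlocked
Q's transition system — 4 states:
  t0 = b.(a.0 + (0 + 0 + 0\{c,d}) + b.(b.0 + (0 + 0))) | =b=> t1
  t1 = a.0 + (0 + 0 + 0\{c,d}) + b.(b.0 + (0 + 0)) | =a=> t2, =b=> t3
  t2 = 0 | deadlocked
  t3 = b.0 + (0 + 0) | =b=> t2
Bisimilarity quotient blocks:
  B0 = {s0}
  B1 = {s1}
  B2 = {s3}
  B3 = {s4, t2}
  B4 = {s2, t3}
  B5 = {t0}
  B6 = {t1}
s0 ∈ B0, t0 ∈ B5 → different blocks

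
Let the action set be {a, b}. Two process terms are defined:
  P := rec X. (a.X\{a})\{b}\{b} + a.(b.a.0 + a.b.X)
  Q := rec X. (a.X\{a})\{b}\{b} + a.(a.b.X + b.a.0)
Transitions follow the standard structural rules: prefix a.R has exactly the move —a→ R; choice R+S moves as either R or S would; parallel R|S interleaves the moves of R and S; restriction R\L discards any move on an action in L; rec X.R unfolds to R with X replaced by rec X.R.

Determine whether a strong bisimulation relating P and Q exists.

Reachable graph of P (6 states):
  u0 = rec X. (a.X\{a})\{b}\{b} + a.(b.a.0 + a.b.X) ⊢ =a=> u1, =a=> u2
  u1 = (rec X. (a.X\{a})\{b}\{b} + a.(b.a.0 + a.b.X))\{a}\{b}\{b} ⊢ deadlocked
  u2 = b.a.0 + a.b.(rec X. (a.X\{a})\{b}\{b} + a.(b.a.0 + a.b.X)) ⊢ =a=> u3, =b=> u4
  u3 = b.(rec X. (a.X\{a})\{b}\{b} + a.(b.a.0 + a.b.X)) ⊢ =b=> u0
  u4 = a.0 ⊢ =a=> u5
  u5 = 0 ⊢ deadlocked
Reachable graph of Q (6 states):
  v0 = rec X. (a.X\{a})\{b}\{b} + a.(a.b.X + b.a.0) ⊢ =a=> v1, =a=> v2
  v1 = (rec X. (a.X\{a})\{b}\{b} + a.(a.b.X + b.a.0))\{a}\{b}\{b} ⊢ deadlocked
  v2 = a.b.(rec X. (a.X\{a})\{b}\{b} + a.(a.b.X + b.a.0)) + b.a.0 ⊢ =a=> v3, =b=> v4
  v3 = b.(rec X. (a.X\{a})\{b}\{b} + a.(a.b.X + b.a.0)) ⊢ =b=> v0
  v4 = a.0 ⊢ =a=> v5
  v5 = 0 ⊢ deadlocked
Partition-refinement fixed point:
  B0 = {u0, v0}
  B1 = {u2, v2}
  B2 = {u4, v4}
  B3 = {u1, u5, v1, v5}
  B4 = {u3, v3}
u0 ∈ B0, v0 ∈ B0 → same block

bisimilar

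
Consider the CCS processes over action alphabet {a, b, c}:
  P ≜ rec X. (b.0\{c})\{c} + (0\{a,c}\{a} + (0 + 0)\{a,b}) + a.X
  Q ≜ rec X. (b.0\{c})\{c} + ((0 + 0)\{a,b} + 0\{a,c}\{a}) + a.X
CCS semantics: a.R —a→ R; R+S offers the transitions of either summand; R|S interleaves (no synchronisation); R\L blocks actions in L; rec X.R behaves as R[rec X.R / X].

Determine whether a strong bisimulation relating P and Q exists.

bisimilar

P's transition system — 2 states:
  u0 = rec X. (b.0\{c})\{c} + (0\{a,c}\{a} + (0 + 0)\{a,b}) + a.X has moves =a=> u0, =b=> u1
  u1 = 0\{c}\{c} has moves stopped
Q's transition system — 2 states:
  v0 = rec X. (b.0\{c})\{c} + ((0 + 0)\{a,b} + 0\{a,c}\{a}) + a.X has moves =a=> v0, =b=> v1
  v1 = 0\{c}\{c} has moves stopped
Partition-refinement fixed point:
  B0 = {u0, v0}
  B1 = {u1, v1}
u0 ∈ B0, v0 ∈ B0 → same block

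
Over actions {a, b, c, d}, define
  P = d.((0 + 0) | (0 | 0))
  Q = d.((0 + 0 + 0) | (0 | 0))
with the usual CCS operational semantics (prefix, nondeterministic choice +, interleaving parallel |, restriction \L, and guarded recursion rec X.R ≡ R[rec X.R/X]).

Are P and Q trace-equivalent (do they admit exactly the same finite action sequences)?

Reachable graph of P (2 states):
  p0 = d.((0 + 0) | (0 | 0)) has moves =d=> p1
  p1 = (0 + 0) | (0 | 0) has moves ∅
Reachable graph of Q (2 states):
  q0 = d.((0 + 0 + 0) | (0 | 0)) has moves =d=> q1
  q1 = (0 + 0 + 0) | (0 | 0) has moves ∅
Partition-refinement fixed point:
  B0 = {p0, q0}
  B1 = {p1, q1}
p0 ∈ B0, q0 ∈ B0 → same block
Bisimilar ⇒ trace-equivalent.

trace-equivalent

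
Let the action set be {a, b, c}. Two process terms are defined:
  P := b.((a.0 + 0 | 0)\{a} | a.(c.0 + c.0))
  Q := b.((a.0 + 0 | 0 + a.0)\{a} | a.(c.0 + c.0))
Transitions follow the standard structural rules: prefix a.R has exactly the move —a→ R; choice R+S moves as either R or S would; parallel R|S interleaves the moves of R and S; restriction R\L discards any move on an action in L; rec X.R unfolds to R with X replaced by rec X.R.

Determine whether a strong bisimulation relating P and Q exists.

Reachable graph of P (4 states):
  u0 = b.((a.0 + 0 | 0)\{a} | a.(c.0 + c.0)) → —b→ u1
  u1 = (a.0 + 0 | 0)\{a} | a.(c.0 + c.0) → —a→ u2
  u2 = (a.0 + 0 | 0)\{a} | (c.0 + c.0) → —c→ u3
  u3 = (a.0 + 0 | 0)\{a} | 0 → deadlocked
Reachable graph of Q (4 states):
  v0 = b.((a.0 + 0 | 0 + a.0)\{a} | a.(c.0 + c.0)) → —b→ v1
  v1 = (a.0 + 0 | 0 + a.0)\{a} | a.(c.0 + c.0) → —a→ v2
  v2 = (a.0 + 0 | 0 + a.0)\{a} | (c.0 + c.0) → —c→ v3
  v3 = (a.0 + 0 | 0 + a.0)\{a} | 0 → deadlocked
Coarsest stable partition (strong bisimilarity classes):
  B0 = {u0, v0}
  B1 = {u1, v1}
  B2 = {u2, v2}
  B3 = {u3, v3}
u0 ∈ B0, v0 ∈ B0 → same block

P ~ Q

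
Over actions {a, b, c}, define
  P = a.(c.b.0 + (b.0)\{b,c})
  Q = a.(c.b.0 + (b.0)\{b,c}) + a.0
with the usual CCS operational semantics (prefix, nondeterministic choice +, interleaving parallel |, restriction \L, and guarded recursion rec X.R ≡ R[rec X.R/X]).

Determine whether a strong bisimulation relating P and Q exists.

P ≁ Q

Reachable graph of P (4 states):
  p0 = a.(c.b.0 + (b.0)\{b,c}) ⊢ =a=> p1
  p1 = c.b.0 + (b.0)\{b,c} ⊢ =c=> p2
  p2 = b.0 ⊢ =b=> p3
  p3 = 0 ⊢ stopped
Reachable graph of Q (4 states):
  q0 = a.(c.b.0 + (b.0)\{b,c}) + a.0 ⊢ =a=> q1, =a=> q2
  q1 = 0 ⊢ stopped
  q2 = c.b.0 + (b.0)\{b,c} ⊢ =c=> q3
  q3 = b.0 ⊢ =b=> q1
Partition-refinement fixed point:
  B0 = {p0}
  B1 = {p1, q2}
  B2 = {p2, q3}
  B3 = {p3, q1}
  B4 = {q0}
p0 ∈ B0, q0 ∈ B4 → different blocks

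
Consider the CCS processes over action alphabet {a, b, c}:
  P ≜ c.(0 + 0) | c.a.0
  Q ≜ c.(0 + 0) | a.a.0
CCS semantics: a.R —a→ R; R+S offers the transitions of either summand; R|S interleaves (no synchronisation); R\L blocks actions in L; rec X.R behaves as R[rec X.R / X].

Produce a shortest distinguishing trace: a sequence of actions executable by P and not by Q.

cc

LTS(P): 6 reachable states
  u0 = c.(0 + 0) | c.a.0 has moves --c--▸ u1, --c--▸ u2
  u1 = (0 + 0) | c.a.0 has moves --c--▸ u3
  u2 = c.(0 + 0) | a.0 has moves --a--▸ u4, --c--▸ u3
  u3 = (0 + 0) | a.0 has moves --a--▸ u5
  u4 = c.(0 + 0) | 0 has moves --c--▸ u5
  u5 = (0 + 0) | 0 has moves ∅
LTS(Q): 6 reachable states
  v0 = c.(0 + 0) | a.a.0 has moves --a--▸ v1, --c--▸ v2
  v1 = c.(0 + 0) | a.0 has moves --a--▸ v3, --c--▸ v4
  v2 = (0 + 0) | a.a.0 has moves --a--▸ v4
  v3 = c.(0 + 0) | 0 has moves --c--▸ v5
  v4 = (0 + 0) | a.0 has moves --a--▸ v5
  v5 = (0 + 0) | 0 has moves ∅
Trace ⟨cc⟩ through P, begin at {u0}:
  after c @ step 1: {u1, u2}
  after c @ step 2: {u3}
  — P admits the full trace.
Trace ⟨cc⟩ through Q, begin at {v0}:
  after c @ step 1: {v2}
  after c @ step 2: no successor for Q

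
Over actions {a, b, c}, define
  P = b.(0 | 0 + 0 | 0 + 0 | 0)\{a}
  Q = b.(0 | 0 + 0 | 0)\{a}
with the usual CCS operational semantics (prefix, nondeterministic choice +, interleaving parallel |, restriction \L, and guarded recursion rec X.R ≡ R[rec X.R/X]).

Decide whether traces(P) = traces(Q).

LTS(P): 2 reachable states
  m0 = b.(0 | 0 + 0 | 0 + 0 | 0)\{a} → —b→ m1
  m1 = (0 | 0 + 0 | 0 + 0 | 0)\{a} → deadlocked
LTS(Q): 2 reachable states
  n0 = b.(0 | 0 + 0 | 0)\{a} → —b→ n1
  n1 = (0 | 0 + 0 | 0)\{a} → deadlocked
Partition-refinement fixed point:
  B0 = {m0, n0}
  B1 = {m1, n1}
m0 ∈ B0, n0 ∈ B0 → same block
Bisimilar ⇒ trace-equivalent.

trace-equivalent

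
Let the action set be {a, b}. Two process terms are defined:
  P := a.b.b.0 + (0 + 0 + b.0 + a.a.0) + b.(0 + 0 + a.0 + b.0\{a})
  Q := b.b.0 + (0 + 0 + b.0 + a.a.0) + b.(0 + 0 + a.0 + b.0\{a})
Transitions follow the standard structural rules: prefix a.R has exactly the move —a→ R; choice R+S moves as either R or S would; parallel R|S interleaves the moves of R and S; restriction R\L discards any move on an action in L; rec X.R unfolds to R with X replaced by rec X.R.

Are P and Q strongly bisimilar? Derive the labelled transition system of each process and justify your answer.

Reachable graph of P (7 states):
  m0 = a.b.b.0 + (0 + 0 + b.0 + a.a.0) + b.(0 + 0 + a.0 + b.0\{a}) | -a-> m1, -a-> m2, -b-> m3, -b-> m4
  m1 = a.0 | -a-> m3
  m2 = b.b.0 | -b-> m5
  m3 = 0 | deadlocked
  m4 = 0 + 0 + a.0 + b.0\{a} | -a-> m3, -b-> m6
  m5 = b.0 | -b-> m3
  m6 = 0\{a} | deadlocked
Reachable graph of Q (6 states):
  n0 = b.b.0 + (0 + 0 + b.0 + a.a.0) + b.(0 + 0 + a.0 + b.0\{a}) | -a-> n1, -b-> n2, -b-> n3, -b-> n4
  n1 = a.0 | -a-> n2
  n2 = 0 | deadlocked
  n3 = 0 + 0 + a.0 + b.0\{a} | -a-> n2, -b-> n5
  n4 = b.0 | -b-> n2
  n5 = 0\{a} | deadlocked
Bisimilarity quotient blocks:
  B0 = {m0}
  B1 = {m2}
  B2 = {m5, n4}
  B3 = {m3, m6, n2, n5}
  B4 = {m4, n3}
  B5 = {m1, n1}
  B6 = {n0}
m0 ∈ B0, n0 ∈ B6 → different blocks

NO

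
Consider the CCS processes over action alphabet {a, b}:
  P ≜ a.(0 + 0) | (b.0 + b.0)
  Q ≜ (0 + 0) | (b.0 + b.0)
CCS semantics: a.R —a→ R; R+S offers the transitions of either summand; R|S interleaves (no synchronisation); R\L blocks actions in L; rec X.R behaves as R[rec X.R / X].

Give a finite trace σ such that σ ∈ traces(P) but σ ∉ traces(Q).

a

Reachable graph of P (4 states):
  m0 = a.(0 + 0) | (b.0 + b.0) ⊢ —a→ m1, —b→ m2
  m1 = (0 + 0) | (b.0 + b.0) ⊢ —b→ m3
  m2 = a.(0 + 0) | 0 ⊢ —a→ m3
  m3 = (0 + 0) | 0 ⊢ stopped
Reachable graph of Q (2 states):
  n0 = (0 + 0) | (b.0 + b.0) ⊢ —b→ n1
  n1 = (0 + 0) | 0 ⊢ stopped
Run σ = ⟨a⟩ on P: start {m0}
  [1] a ⇒ {m1}
  — P admits the full trace.
Run σ = ⟨a⟩ on Q: start {n0}
  [1] a ⇒ no successor for Q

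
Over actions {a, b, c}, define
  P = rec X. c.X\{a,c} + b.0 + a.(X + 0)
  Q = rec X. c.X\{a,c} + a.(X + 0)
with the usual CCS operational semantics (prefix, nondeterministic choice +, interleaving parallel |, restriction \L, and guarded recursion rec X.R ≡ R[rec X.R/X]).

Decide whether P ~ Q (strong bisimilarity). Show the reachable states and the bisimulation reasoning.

P's transition system — 5 states:
  p0 = rec X. c.X\{a,c} + b.0 + a.(X + 0) :: -a-> p1, -b-> p2, -c-> p3
  p1 = (rec X. c.X\{a,c} + b.0 + a.(X + 0)) + 0 :: -a-> p1, -b-> p2, -c-> p3
  p2 = 0 :: stopped
  p3 = (rec X. c.X\{a,c} + b.0 + a.(X + 0))\{a,c} :: -b-> p4
  p4 = 0\{a,c} :: stopped
Q's transition system — 3 states:
  q0 = rec X. c.X\{a,c} + a.(X + 0) :: -a-> q1, -c-> q2
  q1 = (rec X. c.X\{a,c} + a.(X + 0)) + 0 :: -a-> q1, -c-> q2
  q2 = (rec X. c.X\{a,c} + a.(X + 0))\{a,c} :: stopped
Bisimilarity quotient blocks:
  B0 = {p0, p1}
  B1 = {p2, p4, q2}
  B2 = {p3}
  B3 = {q0, q1}
p0 ∈ B0, q0 ∈ B3 → different blocks

not bisimilar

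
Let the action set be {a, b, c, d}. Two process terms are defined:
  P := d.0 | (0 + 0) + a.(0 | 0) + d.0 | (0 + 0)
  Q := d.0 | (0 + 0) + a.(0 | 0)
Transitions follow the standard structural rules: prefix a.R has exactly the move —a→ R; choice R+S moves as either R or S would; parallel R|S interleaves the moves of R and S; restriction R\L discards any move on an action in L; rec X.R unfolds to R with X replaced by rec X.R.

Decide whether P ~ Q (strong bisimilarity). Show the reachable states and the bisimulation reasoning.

P ~ Q

P's transition system — 3 states:
  s0 = d.0 | (0 + 0) + a.(0 | 0) + d.0 | (0 + 0) | -a-> s1, -d-> s2
  s1 = 0 | 0 | (no moves)
  s2 = 0 | (0 + 0) | (no moves)
Q's transition system — 3 states:
  t0 = d.0 | (0 + 0) + a.(0 | 0) | -a-> t1, -d-> t2
  t1 = 0 | 0 | (no moves)
  t2 = 0 | (0 + 0) | (no moves)
Coarsest stable partition (strong bisimilarity classes):
  B0 = {s0, t0}
  B1 = {s1, s2, t1, t2}
s0 ∈ B0, t0 ∈ B0 → same block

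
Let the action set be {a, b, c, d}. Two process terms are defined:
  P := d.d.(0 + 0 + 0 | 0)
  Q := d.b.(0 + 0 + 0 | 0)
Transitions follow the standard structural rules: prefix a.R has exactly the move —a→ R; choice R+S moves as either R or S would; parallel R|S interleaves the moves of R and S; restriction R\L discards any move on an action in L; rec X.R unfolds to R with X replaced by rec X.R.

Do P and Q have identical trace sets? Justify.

trace-distinct — witness ⟨dd⟩

LTS(P): 3 reachable states
  m0 = d.d.(0 + 0 + 0 | 0) has moves --d--▸ m1
  m1 = d.(0 + 0 + 0 | 0) has moves --d--▸ m2
  m2 = 0 + 0 + 0 | 0 has moves ∅
LTS(Q): 3 reachable states
  n0 = d.b.(0 + 0 + 0 | 0) has moves --d--▸ n1
  n1 = b.(0 + 0 + 0 | 0) has moves --b--▸ n2
  n2 = 0 + 0 + 0 | 0 has moves ∅
Trace ⟨dd⟩ through P, begin at {m0}:
  step 1 (d): {m1}
  step 2 (d): {m2}
  P completes σ.
Trace ⟨dd⟩ through Q, begin at {n0}:
  step 1 (d): {n1}
  step 2 (d): no successor for Q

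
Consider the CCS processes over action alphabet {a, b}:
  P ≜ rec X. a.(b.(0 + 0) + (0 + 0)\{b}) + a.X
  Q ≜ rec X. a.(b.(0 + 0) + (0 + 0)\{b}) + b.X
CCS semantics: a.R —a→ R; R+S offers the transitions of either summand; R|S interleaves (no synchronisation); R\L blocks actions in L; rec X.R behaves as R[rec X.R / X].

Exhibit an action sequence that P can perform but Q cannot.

LTS(P): 3 reachable states
  s0 = rec X. a.(b.(0 + 0) + (0 + 0)\{b}) + a.X has moves --a--▸ s0, --a--▸ s1
  s1 = b.(0 + 0) + (0 + 0)\{b} has moves --b--▸ s2
  s2 = 0 + 0 has moves stopped
LTS(Q): 3 reachable states
  t0 = rec X. a.(b.(0 + 0) + (0 + 0)\{b}) + b.X has moves --a--▸ t1, --b--▸ t0
  t1 = b.(0 + 0) + (0 + 0)\{b} has moves --b--▸ t2
  t2 = 0 + 0 has moves stopped
Executing aa from P (initial set {s0}):
  after a @ step 1: {s0, s1}
  after a @ step 2: {s0, s1}
  ✓ P
Executing aa from Q (initial set {t0}):
  after a @ step 1: {t1}
  after a @ step 2: ∅  — Q cannot continue

aa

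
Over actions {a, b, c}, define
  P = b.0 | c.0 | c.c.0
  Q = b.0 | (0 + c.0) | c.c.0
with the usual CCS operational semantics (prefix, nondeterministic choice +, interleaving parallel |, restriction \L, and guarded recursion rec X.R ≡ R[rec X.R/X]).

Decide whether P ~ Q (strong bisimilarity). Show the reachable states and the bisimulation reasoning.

YES

Reachable graph of P (12 states):
  m0 = b.0 | c.0 | c.c.0 :: -b-> m1, -c-> m2, -c-> m3
  m1 = 0 | c.0 | c.c.0 :: -c-> m4, -c-> m5
  m2 = b.0 | 0 | c.c.0 :: -b-> m4, -c-> m6
  m3 = b.0 | c.0 | c.0 :: -b-> m5, -c-> m6, -c-> m7
  m4 = 0 | 0 | c.c.0 :: -c-> m8
  m5 = 0 | c.0 | c.0 :: -c-> m8, -c-> m9
  m6 = b.0 | 0 | c.0 :: -b-> m8, -c-> m10
  m7 = b.0 | c.0 | 0 :: -b-> m9, -c-> m10
  m8 = 0 | 0 | c.0 :: -c-> m11
  m9 = 0 | c.0 | 0 :: -c-> m11
  m10 = b.0 | 0 | 0 :: -b-> m11
  m11 = 0 | 0 | 0 :: deadlocked
Reachable graph of Q (12 states):
  n0 = b.0 | (0 + c.0) | c.c.0 :: -b-> n1, -c-> n2, -c-> n3
  n1 = 0 | (0 + c.0) | c.c.0 :: -c-> n4, -c-> n5
  n2 = b.0 | (0 + c.0) | c.0 :: -b-> n4, -c-> n6, -c-> n7
  n3 = b.0 | 0 | c.c.0 :: -b-> n5, -c-> n7
  n4 = 0 | (0 + c.0) | c.0 :: -c-> n8, -c-> n9
  n5 = 0 | 0 | c.c.0 :: -c-> n9
  n6 = b.0 | (0 + c.0) | 0 :: -b-> n8, -c-> n10
  n7 = b.0 | 0 | c.0 :: -b-> n9, -c-> n10
  n8 = 0 | (0 + c.0) | 0 :: -c-> n11
  n9 = 0 | 0 | c.0 :: -c-> n11
  n10 = b.0 | 0 | 0 :: -b-> n11
  n11 = 0 | 0 | 0 :: deadlocked
Coarsest stable partition (strong bisimilarity classes):
  B0 = {m0, n0}
  B1 = {m2, m3, n2, n3}
  B2 = {m6, m7, n6, n7}
  B3 = {m8, m9, n8, n9}
  B4 = {m11, n11}
  B5 = {m10, n10}
  B6 = {m4, m5, n4, n5}
  B7 = {m1, n1}
m0 ∈ B0, n0 ∈ B0 → same block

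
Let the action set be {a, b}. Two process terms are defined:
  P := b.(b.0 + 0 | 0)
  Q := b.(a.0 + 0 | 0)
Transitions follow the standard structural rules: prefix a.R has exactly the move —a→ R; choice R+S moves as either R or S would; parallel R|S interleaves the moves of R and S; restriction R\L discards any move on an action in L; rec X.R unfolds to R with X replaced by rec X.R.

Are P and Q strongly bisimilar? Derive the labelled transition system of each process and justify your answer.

Reachable graph of P (3 states):
  u0 = b.(b.0 + 0 | 0) → -b-> u1
  u1 = b.0 + 0 | 0 → -b-> u2
  u2 = 0 → ∅
Reachable graph of Q (3 states):
  v0 = b.(a.0 + 0 | 0) → -b-> v1
  v1 = a.0 + 0 | 0 → -a-> v2
  v2 = 0 → ∅
Partition-refinement fixed point:
  B0 = {u0}
  B1 = {u1}
  B2 = {u2, v2}
  B3 = {v0}
  B4 = {v1}
u0 ∈ B0, v0 ∈ B3 → different blocks

NO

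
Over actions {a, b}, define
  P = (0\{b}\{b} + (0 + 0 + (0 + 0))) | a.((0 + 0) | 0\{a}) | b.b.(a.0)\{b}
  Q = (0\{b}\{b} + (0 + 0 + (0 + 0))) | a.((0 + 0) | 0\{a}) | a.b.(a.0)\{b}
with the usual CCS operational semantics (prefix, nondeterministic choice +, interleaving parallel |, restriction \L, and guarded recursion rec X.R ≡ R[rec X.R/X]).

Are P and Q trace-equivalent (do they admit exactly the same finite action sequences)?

P's transition system — 8 states:
  s0 = (0\{b}\{b} + (0 + 0 + (0 + 0))) | a.((0 + 0) | 0\{a}) | b.b.(a.0)\{b} has moves -a-> s1, -b-> s2
  s1 = (0\{b}\{b} + (0 + 0 + (0 + 0))) | ((0 + 0) | 0\{a}) | b.b.(a.0)\{b} has moves -b-> s3
  s2 = (0\{b}\{b} + (0 + 0 + (0 + 0))) | a.((0 + 0) | 0\{a}) | b.(a.0)\{b} has moves -a-> s3, -b-> s4
  s3 = (0\{b}\{b} + (0 + 0 + (0 + 0))) | ((0 + 0) | 0\{a}) | b.(a.0)\{b} has moves -b-> s5
  s4 = (0\{b}\{b} + (0 + 0 + (0 + 0))) | a.((0 + 0) | 0\{a}) | (a.0)\{b} has moves -a-> s5, -a-> s6
  s5 = (0\{b}\{b} + (0 + 0 + (0 + 0))) | ((0 + 0) | 0\{a}) | (a.0)\{b} has moves -a-> s7
  s6 = (0\{b}\{b} + (0 + 0 + (0 + 0))) | a.((0 + 0) | 0\{a}) | 0\{b} has moves -a-> s7
  s7 = (0\{b}\{b} + (0 + 0 + (0 + 0))) | ((0 + 0) | 0\{a}) | 0\{b} has moves ·
Q's transition system — 8 states:
  t0 = (0\{b}\{b} + (0 + 0 + (0 + 0))) | a.((0 + 0) | 0\{a}) | a.b.(a.0)\{b} has moves -a-> t1, -a-> t2
  t1 = (0\{b}\{b} + (0 + 0 + (0 + 0))) | ((0 + 0) | 0\{a}) | a.b.(a.0)\{b} has moves -a-> t3
  t2 = (0\{b}\{b} + (0 + 0 + (0 + 0))) | a.((0 + 0) | 0\{a}) | b.(a.0)\{b} has moves -a-> t3, -b-> t4
  t3 = (0\{b}\{b} + (0 + 0 + (0 + 0))) | ((0 + 0) | 0\{a}) | b.(a.0)\{b} has moves -b-> t5
  t4 = (0\{b}\{b} + (0 + 0 + (0 + 0))) | a.((0 + 0) | 0\{a}) | (a.0)\{b} has moves -a-> t5, -a-> t6
  t5 = (0\{b}\{b} + (0 + 0 + (0 + 0))) | ((0 + 0) | 0\{a}) | (a.0)\{b} has moves -a-> t7
  t6 = (0\{b}\{b} + (0 + 0 + (0 + 0))) | a.((0 + 0) | 0\{a}) | 0\{b} has moves -a-> t7
  t7 = (0\{b}\{b} + (0 + 0 + (0 + 0))) | ((0 + 0) | 0\{a}) | 0\{b} has moves ·
Run σ = ⟨b⟩ on P: start {s0}
  after b @ step 1: {s2}
  — P admits the full trace.
Run σ = ⟨b⟩ on Q: start {t0}
  after b @ step 1: no successor for Q

trace-distinct — witness ⟨b⟩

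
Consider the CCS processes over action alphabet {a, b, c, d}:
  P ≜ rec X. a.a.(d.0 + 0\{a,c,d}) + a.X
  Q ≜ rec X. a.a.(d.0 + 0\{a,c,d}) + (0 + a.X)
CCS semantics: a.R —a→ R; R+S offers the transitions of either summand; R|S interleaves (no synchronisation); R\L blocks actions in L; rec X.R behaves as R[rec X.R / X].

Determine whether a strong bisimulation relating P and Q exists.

bisimilar

LTS(P): 4 reachable states
  u0 = rec X. a.a.(d.0 + 0\{a,c,d}) + a.X → --a--▸ u0, --a--▸ u1
  u1 = a.(d.0 + 0\{a,c,d}) → --a--▸ u2
  u2 = d.0 + 0\{a,c,d} → --d--▸ u3
  u3 = 0 → ·
LTS(Q): 4 reachable states
  v0 = rec X. a.a.(d.0 + 0\{a,c,d}) + (0 + a.X) → --a--▸ v0, --a--▸ v1
  v1 = a.(d.0 + 0\{a,c,d}) → --a--▸ v2
  v2 = d.0 + 0\{a,c,d} → --d--▸ v3
  v3 = 0 → ·
Bisimilarity quotient blocks:
  B0 = {u0, v0}
  B1 = {u1, v1}
  B2 = {u2, v2}
  B3 = {u3, v3}
u0 ∈ B0, v0 ∈ B0 → same block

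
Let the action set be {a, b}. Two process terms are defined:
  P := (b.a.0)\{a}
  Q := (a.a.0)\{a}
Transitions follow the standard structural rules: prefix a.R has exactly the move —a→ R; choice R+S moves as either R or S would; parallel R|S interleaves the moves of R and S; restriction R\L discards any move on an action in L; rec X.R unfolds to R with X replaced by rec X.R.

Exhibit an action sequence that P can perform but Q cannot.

Reachable graph of P (2 states):
  s0 = (b.a.0)\{a} → ··b··> s1
  s1 = (a.0)\{a} → ·
Reachable graph of Q (1 states):
  t0 = (a.a.0)\{a} → ·
Run σ = ⟨b⟩ on P: start {s0}
  [1] b ⇒ {s1}
  ✓ P
Run σ = ⟨b⟩ on Q: start {t0}
  [1] b ⇒ ∅ (Q stuck)

b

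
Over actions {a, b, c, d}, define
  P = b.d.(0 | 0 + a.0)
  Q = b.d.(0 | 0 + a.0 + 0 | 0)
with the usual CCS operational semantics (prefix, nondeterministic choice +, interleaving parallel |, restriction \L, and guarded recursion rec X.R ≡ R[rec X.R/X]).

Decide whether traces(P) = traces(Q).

P's transition system — 4 states:
  m0 = b.d.(0 | 0 + a.0) | —b→ m1
  m1 = d.(0 | 0 + a.0) | —d→ m2
  m2 = 0 | 0 + a.0 | —a→ m3
  m3 = 0 | deadlocked
Q's transition system — 4 states:
  n0 = b.d.(0 | 0 + a.0 + 0 | 0) | —b→ n1
  n1 = d.(0 | 0 + a.0 + 0 | 0) | —d→ n2
  n2 = 0 | 0 + a.0 + 0 | 0 | —a→ n3
  n3 = 0 | deadlocked
Bisimilarity quotient blocks:
  B0 = {m0, n0}
  B1 = {m1, n1}
  B2 = {m2, n2}
  B3 = {m3, n3}
m0 ∈ B0, n0 ∈ B0 → same block
Bisimilar ⇒ trace-equivalent.

trace-equivalent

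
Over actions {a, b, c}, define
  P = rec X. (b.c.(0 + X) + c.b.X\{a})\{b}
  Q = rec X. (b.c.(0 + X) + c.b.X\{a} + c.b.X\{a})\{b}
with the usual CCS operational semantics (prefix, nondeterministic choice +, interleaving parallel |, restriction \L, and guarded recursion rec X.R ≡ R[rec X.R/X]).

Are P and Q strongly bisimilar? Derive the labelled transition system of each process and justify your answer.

Reachable graph of P (2 states):
  p0 = rec X. (b.c.(0 + X) + c.b.X\{a})\{b} | =c=> p1
  p1 = (b.(rec X. (b.c.(0 + X) + c.b.X\{a})\{b})\{a})\{b} | ∅
Reachable graph of Q (2 states):
  q0 = rec X. (b.c.(0 + X) + c.b.X\{a} + c.b.X\{a})\{b} | =c=> q1
  q1 = (b.(rec X. (b.c.(0 + X) + c.b.X\{a} + c.b.X\{a})\{b})\{a})\{b} | ∅
Bisimilarity quotient blocks:
  B0 = {p0, q0}
  B1 = {p1, q1}
p0 ∈ B0, q0 ∈ B0 → same block

YES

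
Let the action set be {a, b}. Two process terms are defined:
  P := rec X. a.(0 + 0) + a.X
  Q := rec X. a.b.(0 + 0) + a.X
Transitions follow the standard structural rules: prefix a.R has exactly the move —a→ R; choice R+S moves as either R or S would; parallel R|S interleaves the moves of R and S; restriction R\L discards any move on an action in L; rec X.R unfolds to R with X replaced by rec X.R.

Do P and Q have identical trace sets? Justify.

trace-distinct — witness ⟨ab⟩

P's transition system — 2 states:
  s0 = rec X. a.(0 + 0) + a.X has moves -a-> s0, -a-> s1
  s1 = 0 + 0 has moves deadlocked
Q's transition system — 3 states:
  t0 = rec X. a.b.(0 + 0) + a.X has moves -a-> t0, -a-> t1
  t1 = b.(0 + 0) has moves -b-> t2
  t2 = 0 + 0 has moves deadlocked
Run σ = ⟨ab⟩ on Q: start {t0}
  [1] a ⇒ {t0, t1}
  [2] b ⇒ {t2}
  Q completes σ.
Run σ = ⟨ab⟩ on P: start {s0}
  [1] a ⇒ {s0, s1}
  [2] b ⇒ ∅  — P cannot continue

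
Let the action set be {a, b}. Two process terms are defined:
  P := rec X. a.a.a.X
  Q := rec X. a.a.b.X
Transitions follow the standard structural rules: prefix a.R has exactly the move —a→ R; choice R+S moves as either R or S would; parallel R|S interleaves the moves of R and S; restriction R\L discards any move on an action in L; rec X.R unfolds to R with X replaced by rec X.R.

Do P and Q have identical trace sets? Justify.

P's transition system — 3 states:
  m0 = rec X. a.a.a.X | —a→ m1
  m1 = a.a.(rec X. a.a.a.X) | —a→ m2
  m2 = a.(rec X. a.a.a.X) | —a→ m0
Q's transition system — 3 states:
  n0 = rec X. a.a.b.X | —a→ n1
  n1 = a.b.(rec X. a.a.b.X) | —a→ n2
  n2 = b.(rec X. a.a.b.X) | —b→ n0
Run σ = ⟨aaa⟩ on P: start {m0}
  after a @ step 1: {m1}
  after a @ step 2: {m2}
  after a @ step 3: {m0}
  — P admits the full trace.
Run σ = ⟨aaa⟩ on Q: start {n0}
  after a @ step 1: {n1}
  after a @ step 2: {n2}
  after a @ step 3: no successor for Q

traces(P) ≠ traces(Q) — witness ⟨aaa⟩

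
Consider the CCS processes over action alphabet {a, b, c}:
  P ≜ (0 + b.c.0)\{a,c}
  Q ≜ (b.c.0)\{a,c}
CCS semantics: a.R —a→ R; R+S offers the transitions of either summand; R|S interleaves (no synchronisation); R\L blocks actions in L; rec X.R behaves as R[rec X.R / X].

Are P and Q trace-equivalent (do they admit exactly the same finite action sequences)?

LTS(P): 2 reachable states
  m0 = (0 + b.c.0)\{a,c} → =b=> m1
  m1 = (c.0)\{a,c} → ·
LTS(Q): 2 reachable states
  n0 = (b.c.0)\{a,c} → =b=> n1
  n1 = (c.0)\{a,c} → ·
Partition-refinement fixed point:
  B0 = {m0, n0}
  B1 = {m1, n1}
m0 ∈ B0, n0 ∈ B0 → same block
Bisimilar ⇒ trace-equivalent.

YES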